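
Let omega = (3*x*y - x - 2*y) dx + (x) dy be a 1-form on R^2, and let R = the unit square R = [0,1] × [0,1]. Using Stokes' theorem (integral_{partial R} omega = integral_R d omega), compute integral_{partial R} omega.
integral_(partial R) omega = 3/2

Stokes: integral_partial_R omega = integral_R d omega with d omega = (∂Q/∂x - ∂P/∂y) dx ∧ dy.
  ∂Q/∂x = 1
  ∂P/∂y = 3*x - 2
  integrand = ∂Q/∂x - ∂P/∂y = 3 - 3*x.
Integrating over R: integral_0^1 integral_0^1 (3 - 3*x) dx dy = 3/2.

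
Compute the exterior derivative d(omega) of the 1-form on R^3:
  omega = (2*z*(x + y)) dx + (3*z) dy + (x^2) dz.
d(omega) = (-2*z) dx ∧ dy + (-2*y) dx ∧ dz + (-3) dy ∧ dz

For a 1-form omega = sum_i f_i dx_i, the exterior derivative is
  d(omega) = sum_{i < j} (∂f_j/∂x_i - ∂f_i/∂x_j) dx_i ∧ dx_j.
  coefficient of dx ∧ dy: ∂f_2/∂x - ∂f_1/∂y = ∂(3*z)/∂x - ∂(2*z*(x + y))/∂y = -2*z
  coefficient of dx ∧ dz: ∂f_3/∂x - ∂f_1/∂z = ∂(x^2)/∂x - ∂(2*z*(x + y))/∂z = -2*y
  coefficient of dy ∧ dz: ∂f_3/∂y - ∂f_2/∂z = ∂(x^2)/∂y - ∂(3*z)/∂z = -3
Assembling: d(omega) = (-2*z) dx ∧ dy + (-2*y) dx ∧ dz + (-3) dy ∧ dz.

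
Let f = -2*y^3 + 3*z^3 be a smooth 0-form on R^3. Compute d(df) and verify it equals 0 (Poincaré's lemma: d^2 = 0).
d(df) = 0

Step 1: df = sum_i (∂f/∂x_i) dx_i = (0) dx + (-6*y^2) dy + (9*z^2) dz.
Step 2: Apply d again. Using the 1-form formula, the coefficient of dx ∧ dy in d(df) is ∂^2 f/∂x ∂y - ∂^2 f/∂y ∂x = (0) - (0) = 0 (equality of mixed partials for smooth f).
Similarly for dx ∧ dz and dy ∧ dz — all coefficients vanish. So d(df) = 0.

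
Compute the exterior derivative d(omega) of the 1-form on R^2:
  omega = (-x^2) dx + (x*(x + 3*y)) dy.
d(omega) = (2*x + 3*y) dx ∧ dy

For a 1-form omega = sum_i f_i dx_i, the exterior derivative is
  d(omega) = sum_{i < j} (∂f_j/∂x_i - ∂f_i/∂x_j) dx_i ∧ dx_j.
  coefficient of dx ∧ dy: ∂f_2/∂x - ∂f_1/∂y = ∂(x*(x + 3*y))/∂x - ∂(-x^2)/∂y = 2*x + 3*y
Assembling: d(omega) = (2*x + 3*y) dx ∧ dy.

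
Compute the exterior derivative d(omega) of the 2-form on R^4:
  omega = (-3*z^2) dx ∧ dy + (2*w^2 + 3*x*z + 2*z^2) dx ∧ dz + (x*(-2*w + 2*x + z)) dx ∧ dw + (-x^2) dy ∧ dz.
d(omega) = (-2*x - 6*z) dx ∧ dy ∧ dz + (4*w - x) dx ∧ dz ∧ dw

For a 2-form omega = sum_{i<j} g_{ij} dx_i ∧ dx_j, the exterior derivative is
  d(omega) = sum_{i<j} d(g_{ij}) ∧ dx_i ∧ dx_j = sum_{i<j, k} (∂g_{ij}/∂x_k) dx_k ∧ dx_i ∧ dx_j.
Expand each term, using dx_k ∧ dx_i ∧ dx_j = sgn(permutation) dx_{(a)} ∧ dx_{(b)} ∧ dx_{(c)} with (a < b < c) sorted:
  d(-3*z^2) includes (∂/∂z)(-3*z^2) dz = (-6*z) dz, which multiplied by dx ∧ dy gives (-6*z) dx ∧ dy ∧ dz
  d(2*w^2 + 3*x*z + 2*z^2) includes (∂/∂w)(2*w^2 + 3*x*z + 2*z^2) dw = (4*w) dw, which multiplied by dx ∧ dz gives (4*w) dx ∧ dz ∧ dw
  d(x*(-2*w + 2*x + z)) includes (∂/∂z)(x*(-2*w + 2*x + z)) dz = (x) dz, which multiplied by dx ∧ dw gives (-x) dx ∧ dz ∧ dw
  d(-x^2) includes (∂/∂x)(-x^2) dx = (-2*x) dx, which multiplied by dy ∧ dz gives (-2*x) dx ∧ dy ∧ dz
Collecting like 3-forms: d(omega) = (-2*x - 6*z) dx ∧ dy ∧ dz + (4*w - x) dx ∧ dz ∧ dw.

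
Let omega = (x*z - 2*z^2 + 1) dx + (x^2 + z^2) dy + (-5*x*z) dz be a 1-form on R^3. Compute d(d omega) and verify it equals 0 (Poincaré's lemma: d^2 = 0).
d(d omega) = 0

Step 1: d omega = sum_{i<j} (∂f_j/∂x_i - ∂f_i/∂x_j) dx_i ∧ dx_j:
  coeff of dx ∧ dy: 2*x
  coeff of dx ∧ dz: -x - z
  coeff of dy ∧ dz: -2*z
Step 2: Apply d again to each 2-form coefficient. The only possible 3-form in R^3 is dx ∧ dy ∧ dz, with coefficient
  ∂(coeff of dy∧dz)/∂x - ∂(coeff of dx∧dz)/∂y + ∂(coeff of dx∧dy)/∂z
  = ∂/∂x (-2*z) - ∂/∂y (-x - z) + ∂/∂z (2*x).
Each of these terms simplifies to sums of mixed partials that cancel in pairs. The result is 0 (by equality of mixed partials for smooth functions — Schwarz / Clairaut).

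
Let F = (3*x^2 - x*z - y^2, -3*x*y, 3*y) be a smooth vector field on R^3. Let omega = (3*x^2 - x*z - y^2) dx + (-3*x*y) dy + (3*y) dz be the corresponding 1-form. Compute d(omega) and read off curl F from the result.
d(omega) = (3) dy ∧ dz + (-x) dz ∧ dx + (-y) dx ∧ dy; curl F = (3, -x, -y)

d omega = sum_{i<j} (∂f_j/∂x_i - ∂f_i/∂x_j) dx_i ∧ dx_j. Under the identification (dy ∧ dz, dz ∧ dx, dx ∧ dy) ↔ (e_x, e_y, e_z), the coefficients are exactly the components of curl F. Compute:
  ∂R/∂y - ∂Q/∂z = (3) - (0) = 3
  ∂P/∂z - ∂R/∂x = (-x) - (0) = -x
  ∂Q/∂x - ∂P/∂y = (-3*y) - (-2*y) = -y.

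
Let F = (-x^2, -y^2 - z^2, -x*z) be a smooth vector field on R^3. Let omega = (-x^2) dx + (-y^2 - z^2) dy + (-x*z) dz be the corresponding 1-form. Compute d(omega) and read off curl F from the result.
d(omega) = (2*z) dy ∧ dz + (z) dz ∧ dx + (0) dx ∧ dy; curl F = (2*z, z, 0)

d omega = sum_{i<j} (∂f_j/∂x_i - ∂f_i/∂x_j) dx_i ∧ dx_j. Under the identification (dy ∧ dz, dz ∧ dx, dx ∧ dy) ↔ (e_x, e_y, e_z), the coefficients are exactly the components of curl F. Compute:
  ∂R/∂y - ∂Q/∂z = (0) - (-2*z) = 2*z
  ∂P/∂z - ∂R/∂x = (0) - (-z) = z
  ∂Q/∂x - ∂P/∂y = (0) - (0) = 0.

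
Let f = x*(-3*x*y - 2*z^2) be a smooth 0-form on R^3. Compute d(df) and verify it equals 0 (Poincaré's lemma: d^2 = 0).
d(df) = 0

Step 1: df = sum_i (∂f/∂x_i) dx_i = (-6*x*y - 2*z^2) dx + (-3*x^2) dy + (-4*x*z) dz.
Step 2: Apply d again. Using the 1-form formula, the coefficient of dx ∧ dy in d(df) is ∂^2 f/∂x ∂y - ∂^2 f/∂y ∂x = (-6*x) - (-6*x) = 0 (equality of mixed partials for smooth f).
Similarly for dx ∧ dz and dy ∧ dz — all coefficients vanish. So d(df) = 0.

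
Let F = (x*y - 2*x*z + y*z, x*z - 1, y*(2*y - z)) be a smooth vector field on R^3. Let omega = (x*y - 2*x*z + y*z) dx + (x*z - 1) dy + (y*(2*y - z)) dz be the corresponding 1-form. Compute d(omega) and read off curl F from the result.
d(omega) = (-x + 4*y - z) dy ∧ dz + (-2*x + y) dz ∧ dx + (-x) dx ∧ dy; curl F = (-x + 4*y - z, -2*x + y, -x)

d omega = sum_{i<j} (∂f_j/∂x_i - ∂f_i/∂x_j) dx_i ∧ dx_j. Under the identification (dy ∧ dz, dz ∧ dx, dx ∧ dy) ↔ (e_x, e_y, e_z), the coefficients are exactly the components of curl F. Compute:
  ∂R/∂y - ∂Q/∂z = (4*y - z) - (x) = -x + 4*y - z
  ∂P/∂z - ∂R/∂x = (-2*x + y) - (0) = -2*x + y
  ∂Q/∂x - ∂P/∂y = (z) - (x + z) = -x.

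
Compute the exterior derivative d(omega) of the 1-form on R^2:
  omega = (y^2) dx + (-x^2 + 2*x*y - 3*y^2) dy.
d(omega) = (-2*x) dx ∧ dy

For a 1-form omega = sum_i f_i dx_i, the exterior derivative is
  d(omega) = sum_{i < j} (∂f_j/∂x_i - ∂f_i/∂x_j) dx_i ∧ dx_j.
  coefficient of dx ∧ dy: ∂f_2/∂x - ∂f_1/∂y = ∂(-x^2 + 2*x*y - 3*y^2)/∂x - ∂(y^2)/∂y = -2*x
Assembling: d(omega) = (-2*x) dx ∧ dy.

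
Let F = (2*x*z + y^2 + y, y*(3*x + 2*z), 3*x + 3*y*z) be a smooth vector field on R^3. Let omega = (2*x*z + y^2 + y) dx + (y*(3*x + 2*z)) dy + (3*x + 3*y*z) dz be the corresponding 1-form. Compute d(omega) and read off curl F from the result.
d(omega) = (-2*y + 3*z) dy ∧ dz + (2*x - 3) dz ∧ dx + (y - 1) dx ∧ dy; curl F = (-2*y + 3*z, 2*x - 3, y - 1)

d omega = sum_{i<j} (∂f_j/∂x_i - ∂f_i/∂x_j) dx_i ∧ dx_j. Under the identification (dy ∧ dz, dz ∧ dx, dx ∧ dy) ↔ (e_x, e_y, e_z), the coefficients are exactly the components of curl F. Compute:
  ∂R/∂y - ∂Q/∂z = (3*z) - (2*y) = -2*y + 3*z
  ∂P/∂z - ∂R/∂x = (2*x) - (3) = 2*x - 3
  ∂Q/∂x - ∂P/∂y = (3*y) - (2*y + 1) = y - 1.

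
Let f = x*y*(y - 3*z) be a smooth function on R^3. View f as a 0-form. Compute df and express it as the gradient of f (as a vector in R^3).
df = (y*(y - 3*z)) dx + (x*(2*y - 3*z)) dy + (-3*x*y) dz; grad f = (y*(y - 3*z), x*(2*y - 3*z), -3*x*y)

For a 0-form f, d f = (∂f/∂x) dx + (∂f/∂y) dy + (∂f/∂z) dz. The components of the vector representation are exactly the entries of grad f in Cartesian coordinates:
  ∂f/∂x = y*(y - 3*z)
  ∂f/∂y = x*(2*y - 3*z)
  ∂f/∂z = -3*x*y.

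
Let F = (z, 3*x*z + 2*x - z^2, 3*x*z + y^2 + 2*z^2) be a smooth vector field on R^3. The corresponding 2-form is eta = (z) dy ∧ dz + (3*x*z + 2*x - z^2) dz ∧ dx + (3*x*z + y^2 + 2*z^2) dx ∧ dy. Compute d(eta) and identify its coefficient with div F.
d(eta) = (3*x + 4*z) dx ∧ dy ∧ dz; div F = 3*x + 4*z

For a 2-form in R^3 of the form above, applying d gives a 3-form with coefficient ∂P/∂x + ∂Q/∂y + ∂R/∂z:
  ∂P/∂x = 0
  ∂Q/∂y = 0
  ∂R/∂z = 3*x + 4*z
Sum = 3*x + 4*z, which is exactly div F.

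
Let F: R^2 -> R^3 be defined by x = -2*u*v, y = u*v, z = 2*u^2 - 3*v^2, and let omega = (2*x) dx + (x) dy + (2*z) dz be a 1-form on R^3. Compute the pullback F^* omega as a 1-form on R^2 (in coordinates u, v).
F^* omega = (16*u^3 - 18*u*v^2) du + (18*v*(-u^2 + 2*v^2)) dv

Using F^*(f dg) = (f ∘ F) d(g ∘ F), substitute each coordinate x_i by F_i(u, v) in f_i, and replace dx_i by d F_i = (∂F_i/∂u) du + (∂F_i/∂v) dv.
  For the x component: f_1(F) = -4*u*v; d F_1 = (-2*v) du + (-2*u) dv
  For the y component: f_2(F) = -2*u*v; d F_2 = (v) du + (u) dv
  For the z component: f_3(F) = 4*u^2 - 6*v^2; d F_3 = (4*u) du + (-6*v) dv
Combining and collecting du, dv coefficients:
  coeff of du: 16*u^3 - 18*u*v^2
  coeff of dv: 18*v*(-u^2 + 2*v^2)
F^* omega = (16*u^3 - 18*u*v^2) du + (18*v*(-u^2 + 2*v^2)) dv.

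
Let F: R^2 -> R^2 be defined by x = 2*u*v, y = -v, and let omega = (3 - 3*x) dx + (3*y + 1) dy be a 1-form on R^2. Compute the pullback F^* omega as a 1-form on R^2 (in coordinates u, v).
F^* omega = (6*v*(-2*u*v + 1)) du + (-12*u^2*v + 6*u + 3*v - 1) dv

Using F^*(f dg) = (f ∘ F) d(g ∘ F), substitute each coordinate x_i by F_i(u, v) in f_i, and replace dx_i by d F_i = (∂F_i/∂u) du + (∂F_i/∂v) dv.
  For the x component: f_1(F) = -6*u*v + 3; d F_1 = (2*v) du + (2*u) dv
  For the y component: f_2(F) = 1 - 3*v; d F_2 = (0) du + (-1) dv
Combining and collecting du, dv coefficients:
  coeff of du: 6*v*(-2*u*v + 1)
  coeff of dv: -12*u^2*v + 6*u + 3*v - 1
F^* omega = (6*v*(-2*u*v + 1)) du + (-12*u^2*v + 6*u + 3*v - 1) dv.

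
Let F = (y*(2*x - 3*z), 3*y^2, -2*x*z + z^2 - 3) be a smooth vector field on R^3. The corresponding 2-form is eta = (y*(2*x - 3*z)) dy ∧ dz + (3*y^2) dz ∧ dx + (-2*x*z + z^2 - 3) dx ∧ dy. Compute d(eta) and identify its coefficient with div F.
d(eta) = (-2*x + 8*y + 2*z) dx ∧ dy ∧ dz; div F = -2*x + 8*y + 2*z

For a 2-form in R^3 of the form above, applying d gives a 3-form with coefficient ∂P/∂x + ∂Q/∂y + ∂R/∂z:
  ∂P/∂x = 2*y
  ∂Q/∂y = 6*y
  ∂R/∂z = -2*x + 2*z
Sum = -2*x + 8*y + 2*z, which is exactly div F.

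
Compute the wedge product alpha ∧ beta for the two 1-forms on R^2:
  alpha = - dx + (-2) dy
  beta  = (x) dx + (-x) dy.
alpha ∧ beta = (3*x) dx ∧ dy

Distribute the wedge, using dx_i ∧ dx_j = -dx_j ∧ dx_i and dx_i ∧ dx_i = 0. For each pair (i, j) with i < j, the coefficient of dx_i ∧ dx_j in alpha ∧ beta is (alpha_i * beta_j - alpha_j * beta_i). Collecting: alpha ∧ beta = (3*x) dx ∧ dy.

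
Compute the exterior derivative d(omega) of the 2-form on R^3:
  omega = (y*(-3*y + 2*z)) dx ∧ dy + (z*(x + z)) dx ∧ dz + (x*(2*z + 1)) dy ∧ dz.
d(omega) = (2*y + 2*z + 1) dx ∧ dy ∧ dz

For a 2-form omega = sum_{i<j} g_{ij} dx_i ∧ dx_j, the exterior derivative is
  d(omega) = sum_{i<j} d(g_{ij}) ∧ dx_i ∧ dx_j = sum_{i<j, k} (∂g_{ij}/∂x_k) dx_k ∧ dx_i ∧ dx_j.
Expand each term, using dx_k ∧ dx_i ∧ dx_j = sgn(permutation) dx_{(a)} ∧ dx_{(b)} ∧ dx_{(c)} with (a < b < c) sorted:
  d(y*(-3*y + 2*z)) includes (∂/∂z)(y*(-3*y + 2*z)) dz = (2*y) dz, which multiplied by dx ∧ dy gives (2*y) dx ∧ dy ∧ dz
  d(x*(2*z + 1)) includes (∂/∂x)(x*(2*z + 1)) dx = (2*z + 1) dx, which multiplied by dy ∧ dz gives (2*z + 1) dx ∧ dy ∧ dz
Collecting like 3-forms: d(omega) = (2*y + 2*z + 1) dx ∧ dy ∧ dz.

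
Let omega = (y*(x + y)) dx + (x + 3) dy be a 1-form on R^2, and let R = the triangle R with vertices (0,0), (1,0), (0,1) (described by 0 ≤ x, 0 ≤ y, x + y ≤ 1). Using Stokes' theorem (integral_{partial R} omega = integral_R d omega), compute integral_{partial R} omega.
integral_(partial R) omega = 0

Stokes: integral_partial_R omega = integral_R d omega with d omega = (∂Q/∂x - ∂P/∂y) dx ∧ dy.
  ∂Q/∂x = 1
  ∂P/∂y = x + 2*y
  integrand = ∂Q/∂x - ∂P/∂y = -x - 2*y + 1.
Integrating over R: integral_0^1 integral_0^{1-x} (-x - 2*y + 1) dy dx = 0.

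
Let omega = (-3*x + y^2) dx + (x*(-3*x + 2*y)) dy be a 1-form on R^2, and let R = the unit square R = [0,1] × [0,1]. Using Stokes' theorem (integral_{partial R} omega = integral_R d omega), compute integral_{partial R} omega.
integral_(partial R) omega = -3

Stokes: integral_partial_R omega = integral_R d omega with d omega = (∂Q/∂x - ∂P/∂y) dx ∧ dy.
  ∂Q/∂x = -6*x + 2*y
  ∂P/∂y = 2*y
  integrand = ∂Q/∂x - ∂P/∂y = -6*x.
Integrating over R: integral_0^1 integral_0^1 (-6*x) dx dy = -3.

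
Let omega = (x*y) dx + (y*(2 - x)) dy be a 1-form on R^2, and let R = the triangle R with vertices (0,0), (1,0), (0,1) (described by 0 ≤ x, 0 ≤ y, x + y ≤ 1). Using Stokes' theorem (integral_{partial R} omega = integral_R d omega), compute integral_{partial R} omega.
integral_(partial R) omega = -1/3

Stokes: integral_partial_R omega = integral_R d omega with d omega = (∂Q/∂x - ∂P/∂y) dx ∧ dy.
  ∂Q/∂x = -y
  ∂P/∂y = x
  integrand = ∂Q/∂x - ∂P/∂y = -x - y.
Integrating over R: integral_0^1 integral_0^{1-x} (-x - y) dy dx = -1/3.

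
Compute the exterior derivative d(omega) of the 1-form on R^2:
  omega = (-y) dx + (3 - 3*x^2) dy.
d(omega) = (1 - 6*x) dx ∧ dy

For a 1-form omega = sum_i f_i dx_i, the exterior derivative is
  d(omega) = sum_{i < j} (∂f_j/∂x_i - ∂f_i/∂x_j) dx_i ∧ dx_j.
  coefficient of dx ∧ dy: ∂f_2/∂x - ∂f_1/∂y = ∂(3 - 3*x^2)/∂x - ∂(-y)/∂y = 1 - 6*x
Assembling: d(omega) = (1 - 6*x) dx ∧ dy.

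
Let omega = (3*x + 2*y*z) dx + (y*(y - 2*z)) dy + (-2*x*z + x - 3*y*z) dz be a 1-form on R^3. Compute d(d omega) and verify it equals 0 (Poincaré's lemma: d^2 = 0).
d(d omega) = 0

Step 1: d omega = sum_{i<j} (∂f_j/∂x_i - ∂f_i/∂x_j) dx_i ∧ dx_j:
  coeff of dx ∧ dy: -2*z
  coeff of dx ∧ dz: -2*y - 2*z + 1
  coeff of dy ∧ dz: 2*y - 3*z
Step 2: Apply d again to each 2-form coefficient. The only possible 3-form in R^3 is dx ∧ dy ∧ dz, with coefficient
  ∂(coeff of dy∧dz)/∂x - ∂(coeff of dx∧dz)/∂y + ∂(coeff of dx∧dy)/∂z
  = ∂/∂x (2*y - 3*z) - ∂/∂y (-2*y - 2*z + 1) + ∂/∂z (-2*z).
Each of these terms simplifies to sums of mixed partials that cancel in pairs. The result is 0 (by equality of mixed partials for smooth functions — Schwarz / Clairaut).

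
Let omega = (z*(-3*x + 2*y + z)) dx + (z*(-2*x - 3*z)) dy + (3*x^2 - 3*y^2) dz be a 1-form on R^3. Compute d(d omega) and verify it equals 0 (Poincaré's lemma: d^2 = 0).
d(d omega) = 0

Step 1: d omega = sum_{i<j} (∂f_j/∂x_i - ∂f_i/∂x_j) dx_i ∧ dx_j:
  coeff of dx ∧ dy: -4*z
  coeff of dx ∧ dz: 9*x - 2*y - 2*z
  coeff of dy ∧ dz: 2*x - 6*y + 6*z
Step 2: Apply d again to each 2-form coefficient. The only possible 3-form in R^3 is dx ∧ dy ∧ dz, with coefficient
  ∂(coeff of dy∧dz)/∂x - ∂(coeff of dx∧dz)/∂y + ∂(coeff of dx∧dy)/∂z
  = ∂/∂x (2*x - 6*y + 6*z) - ∂/∂y (9*x - 2*y - 2*z) + ∂/∂z (-4*z).
Each of these terms simplifies to sums of mixed partials that cancel in pairs. The result is 0 (by equality of mixed partials for smooth functions — Schwarz / Clairaut).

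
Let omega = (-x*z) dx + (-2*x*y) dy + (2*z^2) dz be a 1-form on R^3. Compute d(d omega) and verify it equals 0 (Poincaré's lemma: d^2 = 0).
d(d omega) = 0

Step 1: d omega = sum_{i<j} (∂f_j/∂x_i - ∂f_i/∂x_j) dx_i ∧ dx_j:
  coeff of dx ∧ dy: -2*y
  coeff of dx ∧ dz: x
  coeff of dy ∧ dz: 0
Step 2: Apply d again to each 2-form coefficient. The only possible 3-form in R^3 is dx ∧ dy ∧ dz, with coefficient
  ∂(coeff of dy∧dz)/∂x - ∂(coeff of dx∧dz)/∂y + ∂(coeff of dx∧dy)/∂z
  = ∂/∂x (0) - ∂/∂y (x) + ∂/∂z (-2*y).
Each of these terms simplifies to sums of mixed partials that cancel in pairs. The result is 0 (by equality of mixed partials for smooth functions — Schwarz / Clairaut).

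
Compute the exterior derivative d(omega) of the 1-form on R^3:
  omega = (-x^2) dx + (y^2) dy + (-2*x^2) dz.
d(omega) = (-4*x) dx ∧ dz

For a 1-form omega = sum_i f_i dx_i, the exterior derivative is
  d(omega) = sum_{i < j} (∂f_j/∂x_i - ∂f_i/∂x_j) dx_i ∧ dx_j.
  coefficient of dx ∧ dz: ∂f_3/∂x - ∂f_1/∂z = ∂(-2*x^2)/∂x - ∂(-x^2)/∂z = -4*x
Assembling: d(omega) = (-4*x) dx ∧ dz.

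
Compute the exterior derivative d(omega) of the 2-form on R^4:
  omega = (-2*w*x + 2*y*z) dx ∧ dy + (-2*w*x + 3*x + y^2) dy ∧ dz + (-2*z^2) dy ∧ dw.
d(omega) = (-2*w + 2*y + 3) dx ∧ dy ∧ dz + (-2*x) dx ∧ dy ∧ dw + (-2*x + 4*z) dy ∧ dz ∧ dw

For a 2-form omega = sum_{i<j} g_{ij} dx_i ∧ dx_j, the exterior derivative is
  d(omega) = sum_{i<j} d(g_{ij}) ∧ dx_i ∧ dx_j = sum_{i<j, k} (∂g_{ij}/∂x_k) dx_k ∧ dx_i ∧ dx_j.
Expand each term, using dx_k ∧ dx_i ∧ dx_j = sgn(permutation) dx_{(a)} ∧ dx_{(b)} ∧ dx_{(c)} with (a < b < c) sorted:
  d(-2*w*x + 2*y*z) includes (∂/∂z)(-2*w*x + 2*y*z) dz = (2*y) dz, which multiplied by dx ∧ dy gives (2*y) dx ∧ dy ∧ dz
  d(-2*w*x + 2*y*z) includes (∂/∂w)(-2*w*x + 2*y*z) dw = (-2*x) dw, which multiplied by dx ∧ dy gives (-2*x) dx ∧ dy ∧ dw
  d(-2*w*x + 3*x + y^2) includes (∂/∂x)(-2*w*x + 3*x + y^2) dx = (3 - 2*w) dx, which multiplied by dy ∧ dz gives (3 - 2*w) dx ∧ dy ∧ dz
  d(-2*w*x + 3*x + y^2) includes (∂/∂w)(-2*w*x + 3*x + y^2) dw = (-2*x) dw, which multiplied by dy ∧ dz gives (-2*x) dy ∧ dz ∧ dw
  d(-2*z^2) includes (∂/∂z)(-2*z^2) dz = (-4*z) dz, which multiplied by dy ∧ dw gives (4*z) dy ∧ dz ∧ dw
Collecting like 3-forms: d(omega) = (-2*w + 2*y + 3) dx ∧ dy ∧ dz + (-2*x) dx ∧ dy ∧ dw + (-2*x + 4*z) dy ∧ dz ∧ dw.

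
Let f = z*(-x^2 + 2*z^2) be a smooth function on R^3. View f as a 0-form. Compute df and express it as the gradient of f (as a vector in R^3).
df = (-2*x*z) dx + (0) dy + (-x^2 + 6*z^2) dz; grad f = (-2*x*z, 0, -x^2 + 6*z^2)

For a 0-form f, d f = (∂f/∂x) dx + (∂f/∂y) dy + (∂f/∂z) dz. The components of the vector representation are exactly the entries of grad f in Cartesian coordinates:
  ∂f/∂x = -2*x*z
  ∂f/∂y = 0
  ∂f/∂z = -x^2 + 6*z^2.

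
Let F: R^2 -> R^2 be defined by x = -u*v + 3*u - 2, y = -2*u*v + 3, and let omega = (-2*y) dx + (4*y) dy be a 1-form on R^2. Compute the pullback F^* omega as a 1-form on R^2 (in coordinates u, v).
F^* omega = (12*u*v^2 + 12*u*v - 18*v - 18) du + (6*u*(2*u*v - 3)) dv

Using F^*(f dg) = (f ∘ F) d(g ∘ F), substitute each coordinate x_i by F_i(u, v) in f_i, and replace dx_i by d F_i = (∂F_i/∂u) du + (∂F_i/∂v) dv.
  For the x component: f_1(F) = 4*u*v - 6; d F_1 = (3 - v) du + (-u) dv
  For the y component: f_2(F) = -8*u*v + 12; d F_2 = (-2*v) du + (-2*u) dv
Combining and collecting du, dv coefficients:
  coeff of du: 12*u*v^2 + 12*u*v - 18*v - 18
  coeff of dv: 6*u*(2*u*v - 3)
F^* omega = (12*u*v^2 + 12*u*v - 18*v - 18) du + (6*u*(2*u*v - 3)) dv.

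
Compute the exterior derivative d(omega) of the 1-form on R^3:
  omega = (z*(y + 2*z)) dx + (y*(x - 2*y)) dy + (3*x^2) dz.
d(omega) = (y - z) dx ∧ dy + (6*x - y - 4*z) dx ∧ dz

For a 1-form omega = sum_i f_i dx_i, the exterior derivative is
  d(omega) = sum_{i < j} (∂f_j/∂x_i - ∂f_i/∂x_j) dx_i ∧ dx_j.
  coefficient of dx ∧ dy: ∂f_2/∂x - ∂f_1/∂y = ∂(y*(x - 2*y))/∂x - ∂(z*(y + 2*z))/∂y = y - z
  coefficient of dx ∧ dz: ∂f_3/∂x - ∂f_1/∂z = ∂(3*x^2)/∂x - ∂(z*(y + 2*z))/∂z = 6*x - y - 4*z
Assembling: d(omega) = (y - z) dx ∧ dy + (6*x - y - 4*z) dx ∧ dz.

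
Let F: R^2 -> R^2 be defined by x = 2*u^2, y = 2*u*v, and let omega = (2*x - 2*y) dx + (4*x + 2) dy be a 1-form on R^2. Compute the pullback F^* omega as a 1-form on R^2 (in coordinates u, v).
F^* omega = (16*u^3 + 4*v) du + (16*u^3 + 4*u) dv

Using F^*(f dg) = (f ∘ F) d(g ∘ F), substitute each coordinate x_i by F_i(u, v) in f_i, and replace dx_i by d F_i = (∂F_i/∂u) du + (∂F_i/∂v) dv.
  For the x component: f_1(F) = 4*u*(u - v); d F_1 = (4*u) du + (0) dv
  For the y component: f_2(F) = 8*u^2 + 2; d F_2 = (2*v) du + (2*u) dv
Combining and collecting du, dv coefficients:
  coeff of du: 16*u^3 + 4*v
  coeff of dv: 16*u^3 + 4*u
F^* omega = (16*u^3 + 4*v) du + (16*u^3 + 4*u) dv.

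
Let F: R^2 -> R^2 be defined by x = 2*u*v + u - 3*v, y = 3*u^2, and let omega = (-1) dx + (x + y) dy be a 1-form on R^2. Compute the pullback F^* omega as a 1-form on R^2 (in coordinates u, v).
F^* omega = (18*u^3 + 12*u^2*v + 6*u^2 - 18*u*v - 2*v - 1) du + (3 - 2*u) dv

Using F^*(f dg) = (f ∘ F) d(g ∘ F), substitute each coordinate x_i by F_i(u, v) in f_i, and replace dx_i by d F_i = (∂F_i/∂u) du + (∂F_i/∂v) dv.
  For the x component: f_1(F) = -1; d F_1 = (2*v + 1) du + (2*u - 3) dv
  For the y component: f_2(F) = 3*u^2 + 2*u*v + u - 3*v; d F_2 = (6*u) du + (0) dv
Combining and collecting du, dv coefficients:
  coeff of du: 18*u^3 + 12*u^2*v + 6*u^2 - 18*u*v - 2*v - 1
  coeff of dv: 3 - 2*u
F^* omega = (18*u^3 + 12*u^2*v + 6*u^2 - 18*u*v - 2*v - 1) du + (3 - 2*u) dv.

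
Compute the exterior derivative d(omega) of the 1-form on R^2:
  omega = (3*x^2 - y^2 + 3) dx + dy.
d(omega) = (2*y) dx ∧ dy

For a 1-form omega = sum_i f_i dx_i, the exterior derivative is
  d(omega) = sum_{i < j} (∂f_j/∂x_i - ∂f_i/∂x_j) dx_i ∧ dx_j.
  coefficient of dx ∧ dy: ∂f_2/∂x - ∂f_1/∂y = ∂(1)/∂x - ∂(3*x^2 - y^2 + 3)/∂y = 2*y
Assembling: d(omega) = (2*y) dx ∧ dy.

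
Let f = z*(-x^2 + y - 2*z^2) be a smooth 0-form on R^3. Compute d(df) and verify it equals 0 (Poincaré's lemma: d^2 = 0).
d(df) = 0

Step 1: df = sum_i (∂f/∂x_i) dx_i = (-2*x*z) dx + (z) dy + (-x^2 + y - 6*z^2) dz.
Step 2: Apply d again. Using the 1-form formula, the coefficient of dx ∧ dy in d(df) is ∂^2 f/∂x ∂y - ∂^2 f/∂y ∂x = (0) - (0) = 0 (equality of mixed partials for smooth f).
Similarly for dx ∧ dz and dy ∧ dz — all coefficients vanish. So d(df) = 0.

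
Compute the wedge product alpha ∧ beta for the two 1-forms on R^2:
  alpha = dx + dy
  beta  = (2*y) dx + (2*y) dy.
alpha ∧ beta = 0

Distribute the wedge, using dx_i ∧ dx_j = -dx_j ∧ dx_i and dx_i ∧ dx_i = 0. For each pair (i, j) with i < j, the coefficient of dx_i ∧ dx_j in alpha ∧ beta is (alpha_i * beta_j - alpha_j * beta_i). Collecting: alpha ∧ beta = 0.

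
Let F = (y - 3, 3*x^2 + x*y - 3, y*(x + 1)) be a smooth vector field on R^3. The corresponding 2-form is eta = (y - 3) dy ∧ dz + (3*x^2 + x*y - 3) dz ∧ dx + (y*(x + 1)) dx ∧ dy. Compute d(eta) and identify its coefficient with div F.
d(eta) = (x) dx ∧ dy ∧ dz; div F = x

For a 2-form in R^3 of the form above, applying d gives a 3-form with coefficient ∂P/∂x + ∂Q/∂y + ∂R/∂z:
  ∂P/∂x = 0
  ∂Q/∂y = x
  ∂R/∂z = 0
Sum = x, which is exactly div F.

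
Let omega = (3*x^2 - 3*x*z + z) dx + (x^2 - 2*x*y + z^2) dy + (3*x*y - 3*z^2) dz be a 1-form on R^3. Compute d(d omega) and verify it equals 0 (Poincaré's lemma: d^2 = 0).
d(d omega) = 0

Step 1: d omega = sum_{i<j} (∂f_j/∂x_i - ∂f_i/∂x_j) dx_i ∧ dx_j:
  coeff of dx ∧ dy: 2*x - 2*y
  coeff of dx ∧ dz: 3*x + 3*y - 1
  coeff of dy ∧ dz: 3*x - 2*z
Step 2: Apply d again to each 2-form coefficient. The only possible 3-form in R^3 is dx ∧ dy ∧ dz, with coefficient
  ∂(coeff of dy∧dz)/∂x - ∂(coeff of dx∧dz)/∂y + ∂(coeff of dx∧dy)/∂z
  = ∂/∂x (3*x - 2*z) - ∂/∂y (3*x + 3*y - 1) + ∂/∂z (2*x - 2*y).
Each of these terms simplifies to sums of mixed partials that cancel in pairs. The result is 0 (by equality of mixed partials for smooth functions — Schwarz / Clairaut).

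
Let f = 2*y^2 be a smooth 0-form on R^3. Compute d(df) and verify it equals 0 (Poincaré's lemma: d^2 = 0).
d(df) = 0

Step 1: df = sum_i (∂f/∂x_i) dx_i = (0) dx + (4*y) dy + (0) dz.
Step 2: Apply d again. Using the 1-form formula, the coefficient of dx ∧ dy in d(df) is ∂^2 f/∂x ∂y - ∂^2 f/∂y ∂x = (0) - (0) = 0 (equality of mixed partials for smooth f).
Similarly for dx ∧ dz and dy ∧ dz — all coefficients vanish. So d(df) = 0.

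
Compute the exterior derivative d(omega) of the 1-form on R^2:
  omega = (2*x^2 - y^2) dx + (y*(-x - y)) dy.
d(omega) = (y) dx ∧ dy

For a 1-form omega = sum_i f_i dx_i, the exterior derivative is
  d(omega) = sum_{i < j} (∂f_j/∂x_i - ∂f_i/∂x_j) dx_i ∧ dx_j.
  coefficient of dx ∧ dy: ∂f_2/∂x - ∂f_1/∂y = ∂(y*(-x - y))/∂x - ∂(2*x^2 - y^2)/∂y = y
Assembling: d(omega) = (y) dx ∧ dy.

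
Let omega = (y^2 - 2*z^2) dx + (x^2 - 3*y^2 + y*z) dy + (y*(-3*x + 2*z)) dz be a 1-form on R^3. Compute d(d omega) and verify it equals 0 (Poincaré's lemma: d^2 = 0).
d(d omega) = 0

Step 1: d omega = sum_{i<j} (∂f_j/∂x_i - ∂f_i/∂x_j) dx_i ∧ dx_j:
  coeff of dx ∧ dy: 2*x - 2*y
  coeff of dx ∧ dz: -3*y + 4*z
  coeff of dy ∧ dz: -3*x - y + 2*z
Step 2: Apply d again to each 2-form coefficient. The only possible 3-form in R^3 is dx ∧ dy ∧ dz, with coefficient
  ∂(coeff of dy∧dz)/∂x - ∂(coeff of dx∧dz)/∂y + ∂(coeff of dx∧dy)/∂z
  = ∂/∂x (-3*x - y + 2*z) - ∂/∂y (-3*y + 4*z) + ∂/∂z (2*x - 2*y).
Each of these terms simplifies to sums of mixed partials that cancel in pairs. The result is 0 (by equality of mixed partials for smooth functions — Schwarz / Clairaut).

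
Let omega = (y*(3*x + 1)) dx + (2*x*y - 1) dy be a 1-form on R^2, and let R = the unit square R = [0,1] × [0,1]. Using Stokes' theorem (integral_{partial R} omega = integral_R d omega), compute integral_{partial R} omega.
integral_(partial R) omega = -3/2

Stokes: integral_partial_R omega = integral_R d omega with d omega = (∂Q/∂x - ∂P/∂y) dx ∧ dy.
  ∂Q/∂x = 2*y
  ∂P/∂y = 3*x + 1
  integrand = ∂Q/∂x - ∂P/∂y = -3*x + 2*y - 1.
Integrating over R: integral_0^1 integral_0^1 (-3*x + 2*y - 1) dx dy = -3/2.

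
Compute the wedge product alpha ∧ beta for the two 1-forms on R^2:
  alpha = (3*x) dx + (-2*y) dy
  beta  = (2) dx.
alpha ∧ beta = (4*y) dx ∧ dy

Distribute the wedge, using dx_i ∧ dx_j = -dx_j ∧ dx_i and dx_i ∧ dx_i = 0. For each pair (i, j) with i < j, the coefficient of dx_i ∧ dx_j in alpha ∧ beta is (alpha_i * beta_j - alpha_j * beta_i). Collecting: alpha ∧ beta = (4*y) dx ∧ dy.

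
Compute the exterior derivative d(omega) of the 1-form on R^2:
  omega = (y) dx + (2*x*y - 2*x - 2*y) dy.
d(omega) = (2*y - 3) dx ∧ dy

For a 1-form omega = sum_i f_i dx_i, the exterior derivative is
  d(omega) = sum_{i < j} (∂f_j/∂x_i - ∂f_i/∂x_j) dx_i ∧ dx_j.
  coefficient of dx ∧ dy: ∂f_2/∂x - ∂f_1/∂y = ∂(2*x*y - 2*x - 2*y)/∂x - ∂(y)/∂y = 2*y - 3
Assembling: d(omega) = (2*y - 3) dx ∧ dy.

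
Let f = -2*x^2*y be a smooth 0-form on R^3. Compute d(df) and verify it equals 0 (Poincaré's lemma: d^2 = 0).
d(df) = 0

Step 1: df = sum_i (∂f/∂x_i) dx_i = (-4*x*y) dx + (-2*x^2) dy + (0) dz.
Step 2: Apply d again. Using the 1-form formula, the coefficient of dx ∧ dy in d(df) is ∂^2 f/∂x ∂y - ∂^2 f/∂y ∂x = (-4*x) - (-4*x) = 0 (equality of mixed partials for smooth f).
Similarly for dx ∧ dz and dy ∧ dz — all coefficients vanish. So d(df) = 0.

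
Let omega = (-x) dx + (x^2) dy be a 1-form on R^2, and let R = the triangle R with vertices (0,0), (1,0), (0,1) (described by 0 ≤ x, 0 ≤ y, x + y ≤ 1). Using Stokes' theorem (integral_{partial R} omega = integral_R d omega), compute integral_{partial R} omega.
integral_(partial R) omega = 1/3

Stokes: integral_partial_R omega = integral_R d omega with d omega = (∂Q/∂x - ∂P/∂y) dx ∧ dy.
  ∂Q/∂x = 2*x
  ∂P/∂y = 0
  integrand = ∂Q/∂x - ∂P/∂y = 2*x.
Integrating over R: integral_0^1 integral_0^{1-x} (2*x) dy dx = 1/3.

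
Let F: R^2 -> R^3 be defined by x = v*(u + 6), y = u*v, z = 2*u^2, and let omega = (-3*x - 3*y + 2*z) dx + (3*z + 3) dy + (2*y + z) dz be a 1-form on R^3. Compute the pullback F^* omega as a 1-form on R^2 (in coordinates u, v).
F^* omega = (8*u^3 + 18*u^2*v - 6*u*v^2 - 18*v^2 + 3*v) du + (10*u^3 - 6*u^2*v + 24*u^2 - 54*u*v + 3*u - 108*v) dv

Using F^*(f dg) = (f ∘ F) d(g ∘ F), substitute each coordinate x_i by F_i(u, v) in f_i, and replace dx_i by d F_i = (∂F_i/∂u) du + (∂F_i/∂v) dv.
  For the x component: f_1(F) = 4*u^2 - 6*u*v - 18*v; d F_1 = (v) du + (u + 6) dv
  For the y component: f_2(F) = 6*u^2 + 3; d F_2 = (v) du + (u) dv
  For the z component: f_3(F) = 2*u*(u + v); d F_3 = (4*u) du + (0) dv
Combining and collecting du, dv coefficients:
  coeff of du: 8*u^3 + 18*u^2*v - 6*u*v^2 - 18*v^2 + 3*v
  coeff of dv: 10*u^3 - 6*u^2*v + 24*u^2 - 54*u*v + 3*u - 108*v
F^* omega = (8*u^3 + 18*u^2*v - 6*u*v^2 - 18*v^2 + 3*v) du + (10*u^3 - 6*u^2*v + 24*u^2 - 54*u*v + 3*u - 108*v) dv.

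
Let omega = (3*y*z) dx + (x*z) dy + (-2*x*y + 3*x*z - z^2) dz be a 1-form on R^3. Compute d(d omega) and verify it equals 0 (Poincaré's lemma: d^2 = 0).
d(d omega) = 0

Step 1: d omega = sum_{i<j} (∂f_j/∂x_i - ∂f_i/∂x_j) dx_i ∧ dx_j:
  coeff of dx ∧ dy: -2*z
  coeff of dx ∧ dz: -5*y + 3*z
  coeff of dy ∧ dz: -3*x
Step 2: Apply d again to each 2-form coefficient. The only possible 3-form in R^3 is dx ∧ dy ∧ dz, with coefficient
  ∂(coeff of dy∧dz)/∂x - ∂(coeff of dx∧dz)/∂y + ∂(coeff of dx∧dy)/∂z
  = ∂/∂x (-3*x) - ∂/∂y (-5*y + 3*z) + ∂/∂z (-2*z).
Each of these terms simplifies to sums of mixed partials that cancel in pairs. The result is 0 (by equality of mixed partials for smooth functions — Schwarz / Clairaut).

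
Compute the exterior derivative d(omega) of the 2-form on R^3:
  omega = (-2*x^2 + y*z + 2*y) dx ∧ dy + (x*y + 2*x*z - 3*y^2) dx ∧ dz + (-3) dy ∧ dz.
d(omega) = (-x + 7*y) dx ∧ dy ∧ dz

For a 2-form omega = sum_{i<j} g_{ij} dx_i ∧ dx_j, the exterior derivative is
  d(omega) = sum_{i<j} d(g_{ij}) ∧ dx_i ∧ dx_j = sum_{i<j, k} (∂g_{ij}/∂x_k) dx_k ∧ dx_i ∧ dx_j.
Expand each term, using dx_k ∧ dx_i ∧ dx_j = sgn(permutation) dx_{(a)} ∧ dx_{(b)} ∧ dx_{(c)} with (a < b < c) sorted:
  d(-2*x^2 + y*z + 2*y) includes (∂/∂z)(-2*x^2 + y*z + 2*y) dz = (y) dz, which multiplied by dx ∧ dy gives (y) dx ∧ dy ∧ dz
  d(x*y + 2*x*z - 3*y^2) includes (∂/∂y)(x*y + 2*x*z - 3*y^2) dy = (x - 6*y) dy, which multiplied by dx ∧ dz gives (-x + 6*y) dx ∧ dy ∧ dz
Collecting like 3-forms: d(omega) = (-x + 7*y) dx ∧ dy ∧ dz.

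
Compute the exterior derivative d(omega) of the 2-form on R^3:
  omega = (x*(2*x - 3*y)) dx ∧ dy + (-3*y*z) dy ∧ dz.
d(omega) = 0

For a 2-form omega = sum_{i<j} g_{ij} dx_i ∧ dx_j, the exterior derivative is
  d(omega) = sum_{i<j} d(g_{ij}) ∧ dx_i ∧ dx_j = sum_{i<j, k} (∂g_{ij}/∂x_k) dx_k ∧ dx_i ∧ dx_j.
Expand each term, using dx_k ∧ dx_i ∧ dx_j = sgn(permutation) dx_{(a)} ∧ dx_{(b)} ∧ dx_{(c)} with (a < b < c) sorted:

Collecting like 3-forms: d(omega) = 0.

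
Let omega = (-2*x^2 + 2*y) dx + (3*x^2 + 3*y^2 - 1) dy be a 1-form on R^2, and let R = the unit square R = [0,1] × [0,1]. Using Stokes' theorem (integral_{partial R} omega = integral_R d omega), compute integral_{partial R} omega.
integral_(partial R) omega = 1

Stokes: integral_partial_R omega = integral_R d omega with d omega = (∂Q/∂x - ∂P/∂y) dx ∧ dy.
  ∂Q/∂x = 6*x
  ∂P/∂y = 2
  integrand = ∂Q/∂x - ∂P/∂y = 6*x - 2.
Integrating over R: integral_0^1 integral_0^1 (6*x - 2) dx dy = 1.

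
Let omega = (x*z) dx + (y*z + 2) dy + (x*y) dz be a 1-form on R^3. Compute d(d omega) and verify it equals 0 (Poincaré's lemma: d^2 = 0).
d(d omega) = 0

Step 1: d omega = sum_{i<j} (∂f_j/∂x_i - ∂f_i/∂x_j) dx_i ∧ dx_j:
  coeff of dx ∧ dy: 0
  coeff of dx ∧ dz: -x + y
  coeff of dy ∧ dz: x - y
Step 2: Apply d again to each 2-form coefficient. The only possible 3-form in R^3 is dx ∧ dy ∧ dz, with coefficient
  ∂(coeff of dy∧dz)/∂x - ∂(coeff of dx∧dz)/∂y + ∂(coeff of dx∧dy)/∂z
  = ∂/∂x (x - y) - ∂/∂y (-x + y) + ∂/∂z (0).
Each of these terms simplifies to sums of mixed partials that cancel in pairs. The result is 0 (by equality of mixed partials for smooth functions — Schwarz / Clairaut).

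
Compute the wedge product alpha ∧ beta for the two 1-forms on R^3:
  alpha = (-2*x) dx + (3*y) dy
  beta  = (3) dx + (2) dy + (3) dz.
alpha ∧ beta = (-4*x - 9*y) dx ∧ dy + (-6*x) dx ∧ dz + (9*y) dy ∧ dz

Distribute the wedge, using dx_i ∧ dx_j = -dx_j ∧ dx_i and dx_i ∧ dx_i = 0. For each pair (i, j) with i < j, the coefficient of dx_i ∧ dx_j in alpha ∧ beta is (alpha_i * beta_j - alpha_j * beta_i). Collecting: alpha ∧ beta = (-4*x - 9*y) dx ∧ dy + (-6*x) dx ∧ dz + (9*y) dy ∧ dz.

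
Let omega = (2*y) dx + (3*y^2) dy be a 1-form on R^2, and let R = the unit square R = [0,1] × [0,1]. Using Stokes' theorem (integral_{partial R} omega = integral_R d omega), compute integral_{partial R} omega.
integral_(partial R) omega = -2

Stokes: integral_partial_R omega = integral_R d omega with d omega = (∂Q/∂x - ∂P/∂y) dx ∧ dy.
  ∂Q/∂x = 0
  ∂P/∂y = 2
  integrand = ∂Q/∂x - ∂P/∂y = -2.
Integrating over R: integral_0^1 integral_0^1 (-2) dx dy = -2.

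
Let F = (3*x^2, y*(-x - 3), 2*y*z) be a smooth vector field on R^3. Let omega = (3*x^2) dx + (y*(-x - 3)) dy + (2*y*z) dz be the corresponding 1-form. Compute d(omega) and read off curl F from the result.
d(omega) = (2*z) dy ∧ dz + (0) dz ∧ dx + (-y) dx ∧ dy; curl F = (2*z, 0, -y)

d omega = sum_{i<j} (∂f_j/∂x_i - ∂f_i/∂x_j) dx_i ∧ dx_j. Under the identification (dy ∧ dz, dz ∧ dx, dx ∧ dy) ↔ (e_x, e_y, e_z), the coefficients are exactly the components of curl F. Compute:
  ∂R/∂y - ∂Q/∂z = (2*z) - (0) = 2*z
  ∂P/∂z - ∂R/∂x = (0) - (0) = 0
  ∂Q/∂x - ∂P/∂y = (-y) - (0) = -y.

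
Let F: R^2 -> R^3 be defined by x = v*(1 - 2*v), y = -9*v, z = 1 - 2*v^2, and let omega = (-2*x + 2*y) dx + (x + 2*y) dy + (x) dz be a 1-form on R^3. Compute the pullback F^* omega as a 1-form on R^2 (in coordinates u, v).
F^* omega = (v*(-8*v^2 + 98*v + 133)) dv

Using F^*(f dg) = (f ∘ F) d(g ∘ F), substitute each coordinate x_i by F_i(u, v) in f_i, and replace dx_i by d F_i = (∂F_i/∂u) du + (∂F_i/∂v) dv.
  For the x component: f_1(F) = 4*v*(v - 5); d F_1 = (0) du + (1 - 4*v) dv
  For the y component: f_2(F) = v*(-2*v - 17); d F_2 = (0) du + (-9) dv
  For the z component: f_3(F) = v*(1 - 2*v); d F_3 = (0) du + (-4*v) dv
Combining and collecting du, dv coefficients:
  coeff of du: 0
  coeff of dv: v*(-8*v^2 + 98*v + 133)
F^* omega = (v*(-8*v^2 + 98*v + 133)) dv.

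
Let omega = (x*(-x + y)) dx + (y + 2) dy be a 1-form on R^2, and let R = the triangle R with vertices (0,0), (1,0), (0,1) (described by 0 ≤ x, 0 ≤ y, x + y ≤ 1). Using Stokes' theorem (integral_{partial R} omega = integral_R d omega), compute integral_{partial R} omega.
integral_(partial R) omega = -1/6

Stokes: integral_partial_R omega = integral_R d omega with d omega = (∂Q/∂x - ∂P/∂y) dx ∧ dy.
  ∂Q/∂x = 0
  ∂P/∂y = x
  integrand = ∂Q/∂x - ∂P/∂y = -x.
Integrating over R: integral_0^1 integral_0^{1-x} (-x) dy dx = -1/6.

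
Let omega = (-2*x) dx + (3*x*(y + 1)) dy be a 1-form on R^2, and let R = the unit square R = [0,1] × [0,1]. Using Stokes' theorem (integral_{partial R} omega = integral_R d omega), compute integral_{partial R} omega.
integral_(partial R) omega = 9/2

Stokes: integral_partial_R omega = integral_R d omega with d omega = (∂Q/∂x - ∂P/∂y) dx ∧ dy.
  ∂Q/∂x = 3*y + 3
  ∂P/∂y = 0
  integrand = ∂Q/∂x - ∂P/∂y = 3*y + 3.
Integrating over R: integral_0^1 integral_0^1 (3*y + 3) dx dy = 9/2.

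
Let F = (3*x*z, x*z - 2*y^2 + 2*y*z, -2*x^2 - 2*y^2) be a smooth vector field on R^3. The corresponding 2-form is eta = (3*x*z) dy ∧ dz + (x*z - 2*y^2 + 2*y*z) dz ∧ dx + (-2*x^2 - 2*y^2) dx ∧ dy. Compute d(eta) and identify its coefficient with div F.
d(eta) = (-4*y + 5*z) dx ∧ dy ∧ dz; div F = -4*y + 5*z

For a 2-form in R^3 of the form above, applying d gives a 3-form with coefficient ∂P/∂x + ∂Q/∂y + ∂R/∂z:
  ∂P/∂x = 3*z
  ∂Q/∂y = -4*y + 2*z
  ∂R/∂z = 0
Sum = -4*y + 5*z, which is exactly div F.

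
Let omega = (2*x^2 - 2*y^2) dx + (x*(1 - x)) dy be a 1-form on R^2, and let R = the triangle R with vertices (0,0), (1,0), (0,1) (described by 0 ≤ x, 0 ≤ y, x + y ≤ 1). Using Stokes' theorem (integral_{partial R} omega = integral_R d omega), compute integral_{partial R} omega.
integral_(partial R) omega = 5/6

Stokes: integral_partial_R omega = integral_R d omega with d omega = (∂Q/∂x - ∂P/∂y) dx ∧ dy.
  ∂Q/∂x = 1 - 2*x
  ∂P/∂y = -4*y
  integrand = ∂Q/∂x - ∂P/∂y = -2*x + 4*y + 1.
Integrating over R: integral_0^1 integral_0^{1-x} (-2*x + 4*y + 1) dy dx = 5/6.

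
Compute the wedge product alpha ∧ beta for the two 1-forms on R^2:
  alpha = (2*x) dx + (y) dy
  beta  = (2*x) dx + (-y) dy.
alpha ∧ beta = (-4*x*y) dx ∧ dy

Distribute the wedge, using dx_i ∧ dx_j = -dx_j ∧ dx_i and dx_i ∧ dx_i = 0. For each pair (i, j) with i < j, the coefficient of dx_i ∧ dx_j in alpha ∧ beta is (alpha_i * beta_j - alpha_j * beta_i). Collecting: alpha ∧ beta = (-4*x*y) dx ∧ dy.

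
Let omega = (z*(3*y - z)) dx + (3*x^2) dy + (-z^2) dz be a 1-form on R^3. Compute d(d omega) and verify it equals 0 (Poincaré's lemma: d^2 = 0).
d(d omega) = 0

Step 1: d omega = sum_{i<j} (∂f_j/∂x_i - ∂f_i/∂x_j) dx_i ∧ dx_j:
  coeff of dx ∧ dy: 6*x - 3*z
  coeff of dx ∧ dz: -3*y + 2*z
  coeff of dy ∧ dz: 0
Step 2: Apply d again to each 2-form coefficient. The only possible 3-form in R^3 is dx ∧ dy ∧ dz, with coefficient
  ∂(coeff of dy∧dz)/∂x - ∂(coeff of dx∧dz)/∂y + ∂(coeff of dx∧dy)/∂z
  = ∂/∂x (0) - ∂/∂y (-3*y + 2*z) + ∂/∂z (6*x - 3*z).
Each of these terms simplifies to sums of mixed partials that cancel in pairs. The result is 0 (by equality of mixed partials for smooth functions — Schwarz / Clairaut).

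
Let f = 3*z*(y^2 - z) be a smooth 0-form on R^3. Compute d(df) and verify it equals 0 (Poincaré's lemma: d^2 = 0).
d(df) = 0

Step 1: df = sum_i (∂f/∂x_i) dx_i = (0) dx + (6*y*z) dy + (3*y^2 - 6*z) dz.
Step 2: Apply d again. Using the 1-form formula, the coefficient of dx ∧ dy in d(df) is ∂^2 f/∂x ∂y - ∂^2 f/∂y ∂x = (0) - (0) = 0 (equality of mixed partials for smooth f).
Similarly for dx ∧ dz and dy ∧ dz — all coefficients vanish. So d(df) = 0.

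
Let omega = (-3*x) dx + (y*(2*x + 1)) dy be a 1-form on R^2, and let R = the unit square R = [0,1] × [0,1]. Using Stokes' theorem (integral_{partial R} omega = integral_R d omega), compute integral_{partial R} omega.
integral_(partial R) omega = 1

Stokes: integral_partial_R omega = integral_R d omega with d omega = (∂Q/∂x - ∂P/∂y) dx ∧ dy.
  ∂Q/∂x = 2*y
  ∂P/∂y = 0
  integrand = ∂Q/∂x - ∂P/∂y = 2*y.
Integrating over R: integral_0^1 integral_0^1 (2*y) dx dy = 1.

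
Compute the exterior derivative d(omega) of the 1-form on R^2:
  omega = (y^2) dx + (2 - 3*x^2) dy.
d(omega) = (-6*x - 2*y) dx ∧ dy

For a 1-form omega = sum_i f_i dx_i, the exterior derivative is
  d(omega) = sum_{i < j} (∂f_j/∂x_i - ∂f_i/∂x_j) dx_i ∧ dx_j.
  coefficient of dx ∧ dy: ∂f_2/∂x - ∂f_1/∂y = ∂(2 - 3*x^2)/∂x - ∂(y^2)/∂y = -6*x - 2*y
Assembling: d(omega) = (-6*x - 2*y) dx ∧ dy.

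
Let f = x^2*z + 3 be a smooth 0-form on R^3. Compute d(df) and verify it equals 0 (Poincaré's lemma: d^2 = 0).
d(df) = 0

Step 1: df = sum_i (∂f/∂x_i) dx_i = (2*x*z) dx + (0) dy + (x^2) dz.
Step 2: Apply d again. Using the 1-form formula, the coefficient of dx ∧ dy in d(df) is ∂^2 f/∂x ∂y - ∂^2 f/∂y ∂x = (0) - (0) = 0 (equality of mixed partials for smooth f).
Similarly for dx ∧ dz and dy ∧ dz — all coefficients vanish. So d(df) = 0.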